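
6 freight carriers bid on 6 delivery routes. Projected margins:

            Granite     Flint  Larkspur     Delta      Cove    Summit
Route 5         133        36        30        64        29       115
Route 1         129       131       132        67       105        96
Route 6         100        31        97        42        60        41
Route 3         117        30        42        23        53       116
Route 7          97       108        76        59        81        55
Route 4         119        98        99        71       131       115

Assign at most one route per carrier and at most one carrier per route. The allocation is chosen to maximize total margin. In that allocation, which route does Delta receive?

This is a one-to-one assignment (maximum-weight bipartite matching).
Optimal: Granite→Route 5 ($133k), Flint→Route 1 ($131k), Larkspur→Route 6 ($97k), Delta→Route 7 ($59k), Cove→Route 4 ($131k), Summit→Route 3 ($116k) — total 133+131+97+59+131+116 = $667k.
Row-greedy (each carrier in turn takes its best remaining route) gives $598k, worse by 69.
Swapping Delta↔Flint (Delta→Route 1 $67k, Flint→Route 7 $108k) loses 15.
Checked against all permutations: $667k is optimal.
Delta's own top route is Route 4 ($71k), but forcing Delta→Route 4 and reassigning the rest optimally gives only $630k — worse by 37.

Delta receives Route 7.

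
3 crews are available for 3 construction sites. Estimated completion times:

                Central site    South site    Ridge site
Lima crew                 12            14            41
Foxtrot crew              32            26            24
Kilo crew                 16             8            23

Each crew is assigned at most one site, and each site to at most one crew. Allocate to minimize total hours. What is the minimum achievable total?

Min total: 44 hours

Optimal: Lima crew→Central site (12 hours), Foxtrot crew→Ridge site (24 hours), Kilo crew→South site (8 hours) — total 12+24+8 = 44 hours.
Next-best assignment: Lima crew→South site, Foxtrot crew→Ridge site, Kilo crew→Central site = 54 hours.
Swapping Lima crew↔Kilo crew (Lima crew→South site 14 hours, Kilo crew→Central site 16 hours) adds 10.
No other one-to-one assignment undercuts 44 hours.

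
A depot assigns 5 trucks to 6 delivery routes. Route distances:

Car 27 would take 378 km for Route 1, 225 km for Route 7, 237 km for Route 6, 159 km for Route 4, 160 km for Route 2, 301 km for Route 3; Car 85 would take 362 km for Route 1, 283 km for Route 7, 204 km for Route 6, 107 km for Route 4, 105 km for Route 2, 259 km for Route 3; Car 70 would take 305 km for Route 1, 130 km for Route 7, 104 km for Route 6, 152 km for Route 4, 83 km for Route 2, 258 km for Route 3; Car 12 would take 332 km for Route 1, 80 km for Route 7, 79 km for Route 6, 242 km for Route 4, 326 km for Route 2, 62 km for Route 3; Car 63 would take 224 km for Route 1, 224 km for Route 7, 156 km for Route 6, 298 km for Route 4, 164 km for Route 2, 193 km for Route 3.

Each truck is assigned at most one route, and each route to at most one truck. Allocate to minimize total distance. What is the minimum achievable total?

Min total: 612 km

Optimal: Car 27→Route 4 (159 km), Car 85→Route 2 (105 km), Car 70→Route 7 (130 km), Car 12→Route 3 (62 km), Car 63→Route 6 (156 km) — total 159+105+130+62+156 = 612 km.
Row-greedy (each truck in turn takes its cheapest remaining route) gives 654 km, worse by 42.
Swapping Car 12↔Car 70 (Car 12→Route 7 80 km, Car 70→Route 3 258 km) adds 146.
Checked against all permutations: 612 km is optimal.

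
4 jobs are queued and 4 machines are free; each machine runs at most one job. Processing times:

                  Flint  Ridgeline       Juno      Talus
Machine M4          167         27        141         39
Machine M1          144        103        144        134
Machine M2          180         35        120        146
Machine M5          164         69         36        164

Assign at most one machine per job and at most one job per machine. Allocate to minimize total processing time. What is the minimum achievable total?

Min total: 254 min

This is a one-to-one assignment (minimum-cost bipartite matching).
Optimal: Flint→Machine M1 (144 min), Ridgeline→Machine M2 (35 min), Juno→Machine M5 (36 min), Talus→Machine M4 (39 min) — total 144+35+36+39 = 254 min.
Row-greedy (each job in turn takes its cheapest remaining machine) gives 353 min, worse by 99.
Every other assignment is strictly worse.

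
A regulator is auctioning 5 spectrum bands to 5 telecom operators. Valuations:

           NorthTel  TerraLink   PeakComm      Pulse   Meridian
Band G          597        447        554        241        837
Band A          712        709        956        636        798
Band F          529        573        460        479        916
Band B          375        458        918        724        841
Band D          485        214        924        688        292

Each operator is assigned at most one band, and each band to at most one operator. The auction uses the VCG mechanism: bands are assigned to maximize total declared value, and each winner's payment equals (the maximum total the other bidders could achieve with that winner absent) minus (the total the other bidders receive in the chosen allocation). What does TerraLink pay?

Efficient allocation: NorthTel→Band G ($597M), TerraLink→Band A ($709M), PeakComm→Band D ($924M), Pulse→Band B ($724M), Meridian→Band F ($916M); total welfare W = $3870M.
TerraLink receives Band A at value $709M, so the others get W − 709 = $3161M.
Without TerraLink: best allocation of the remaining 4 bidders over all 5 bands is NorthTel→Band A ($712M), PeakComm→Band D ($924M), Pulse→Band B ($724M), Meridian→Band F ($916M), total $3276M.
VCG payment = (others' best without TerraLink) − (others' welfare with TerraLink) = 3276 − 3161 = $115M.

TerraLink pays $115M.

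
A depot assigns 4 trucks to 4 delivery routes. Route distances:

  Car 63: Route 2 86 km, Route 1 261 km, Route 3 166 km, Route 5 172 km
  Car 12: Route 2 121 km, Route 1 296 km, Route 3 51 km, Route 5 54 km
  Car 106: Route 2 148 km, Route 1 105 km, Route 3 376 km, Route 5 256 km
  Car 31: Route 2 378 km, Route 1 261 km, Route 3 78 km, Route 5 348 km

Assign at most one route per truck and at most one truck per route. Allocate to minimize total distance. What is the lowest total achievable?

Optimal: Car 63→Route 2 (86 km), Car 12→Route 5 (54 km), Car 106→Route 1 (105 km), Car 31→Route 3 (78 km) — total 86+54+105+78 = 323 km.
Min-entry greedy (repeatedly take the single cheapest remaining cell) gives 590 km, worse by 267.
Next-best assignment: Car 63→Route 5, Car 12→Route 2, Car 106→Route 1, Car 31→Route 3 = 476 km.
Every other assignment is strictly worse.

Min total: 323 km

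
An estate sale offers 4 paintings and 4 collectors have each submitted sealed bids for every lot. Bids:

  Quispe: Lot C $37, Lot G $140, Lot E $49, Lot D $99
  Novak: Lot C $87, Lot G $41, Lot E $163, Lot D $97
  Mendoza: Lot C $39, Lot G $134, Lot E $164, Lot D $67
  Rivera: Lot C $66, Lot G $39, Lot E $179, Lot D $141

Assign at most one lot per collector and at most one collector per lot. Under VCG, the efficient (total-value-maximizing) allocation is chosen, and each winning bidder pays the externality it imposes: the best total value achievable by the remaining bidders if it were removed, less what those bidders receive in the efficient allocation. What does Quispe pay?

Quispe pays $46.

Efficient allocation: Quispe→Lot G ($140), Novak→Lot C ($87), Mendoza→Lot E ($164), Rivera→Lot D ($141); total welfare W = $532.
Quispe receives Lot G at value $140, so the others get W − 140 = $392.
Without Quispe: best allocation of the remaining 3 bidders over all 4 lots is Novak→Lot E ($163), Mendoza→Lot G ($134), Rivera→Lot D ($141), total $438.
VCG payment = (others' best without Quispe) − (others' welfare with Quispe) = 438 − 392 = $46.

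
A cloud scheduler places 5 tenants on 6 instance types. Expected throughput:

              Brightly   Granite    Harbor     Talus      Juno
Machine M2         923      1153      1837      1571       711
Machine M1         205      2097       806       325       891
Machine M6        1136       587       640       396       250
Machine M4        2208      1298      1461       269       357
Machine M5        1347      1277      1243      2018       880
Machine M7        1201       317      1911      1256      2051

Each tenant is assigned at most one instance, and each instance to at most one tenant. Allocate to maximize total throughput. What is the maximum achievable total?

Optimal: Brightly→Machine M4 (2208 ops/s), Granite→Machine M1 (2097 ops/s), Harbor→Machine M2 (1837 ops/s), Talus→Machine M5 (2018 ops/s), Juno→Machine M7 (2051 ops/s) — total 2208+2097+1837+2018+2051 = 10211 ops/s.
Row-greedy (each tenant in turn takes its best remaining instance) gives 8945 ops/s, worse by 1266.
Next-best assignment: Brightly→Machine M4, Granite→Machine M1, Harbor→Machine M5, Talus→Machine M2, Juno→Machine M7 = 9170 ops/s.
Every other assignment is strictly worse.

Max total: 10211 ops/s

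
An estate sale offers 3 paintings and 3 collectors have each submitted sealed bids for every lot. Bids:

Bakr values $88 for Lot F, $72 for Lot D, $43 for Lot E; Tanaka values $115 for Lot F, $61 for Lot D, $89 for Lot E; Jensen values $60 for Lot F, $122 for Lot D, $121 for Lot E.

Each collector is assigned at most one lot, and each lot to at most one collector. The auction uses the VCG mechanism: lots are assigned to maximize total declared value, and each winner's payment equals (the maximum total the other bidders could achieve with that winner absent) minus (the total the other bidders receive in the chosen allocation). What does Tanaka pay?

Tanaka pays $17.

Efficient allocation: Bakr→Lot D ($72), Tanaka→Lot F ($115), Jensen→Lot E ($121); total welfare W = $308.
Tanaka receives Lot F at value $115, so the others get W − 115 = $193.
Without Tanaka: best allocation of the remaining 2 bidders over all 3 lots is Bakr→Lot F ($88), Jensen→Lot D ($122), total $210.
VCG payment = (others' best without Tanaka) − (others' welfare with Tanaka) = 210 − 193 = $17.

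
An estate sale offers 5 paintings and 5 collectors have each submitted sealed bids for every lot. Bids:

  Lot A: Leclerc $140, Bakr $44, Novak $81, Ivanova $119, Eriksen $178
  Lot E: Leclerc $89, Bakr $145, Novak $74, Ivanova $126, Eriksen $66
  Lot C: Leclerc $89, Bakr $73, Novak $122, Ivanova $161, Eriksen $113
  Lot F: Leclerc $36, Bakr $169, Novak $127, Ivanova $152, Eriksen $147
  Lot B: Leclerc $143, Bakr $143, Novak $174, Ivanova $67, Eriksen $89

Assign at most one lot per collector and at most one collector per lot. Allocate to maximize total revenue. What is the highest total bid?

Maximum total: $771

Treat this as an assignment problem: match each collector to one lot.
Optimal: Leclerc→Lot E ($89), Bakr→Lot F ($169), Novak→Lot B ($174), Ivanova→Lot C ($161), Eriksen→Lot A ($178) — total 89+169+174+161+178 = $771.
Column-greedy (each lot in turn goes to its best remaining collector) gives $754, worse by 17.
Swapping Leclerc↔Ivanova (Leclerc→Lot C $89, Ivanova→Lot E $126) loses 35.
Every other assignment is strictly worse.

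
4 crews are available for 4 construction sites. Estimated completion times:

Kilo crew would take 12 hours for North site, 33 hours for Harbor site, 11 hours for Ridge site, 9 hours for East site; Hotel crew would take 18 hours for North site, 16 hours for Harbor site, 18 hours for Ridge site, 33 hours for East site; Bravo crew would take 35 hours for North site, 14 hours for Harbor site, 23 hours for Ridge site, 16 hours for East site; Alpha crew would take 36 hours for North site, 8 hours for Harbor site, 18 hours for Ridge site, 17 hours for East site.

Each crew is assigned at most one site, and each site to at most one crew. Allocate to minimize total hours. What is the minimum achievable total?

Min total: 53 hours

Optimal: Kilo crew→Ridge site (11 hours), Hotel crew→North site (18 hours), Bravo crew→East site (16 hours), Alpha crew→Harbor site (8 hours) — total 11+18+16+8 = 53 hours.
Min-entry greedy (repeatedly take the single cheapest remaining cell) gives 58 hours, worse by 5.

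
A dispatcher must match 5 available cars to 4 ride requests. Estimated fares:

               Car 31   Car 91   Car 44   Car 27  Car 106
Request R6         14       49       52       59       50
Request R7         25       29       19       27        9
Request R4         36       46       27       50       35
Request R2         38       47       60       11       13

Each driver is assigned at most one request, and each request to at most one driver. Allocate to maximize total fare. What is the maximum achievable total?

This is the linear assignment problem.
Optimal: Car 27→Request R6 ($59), Car 31→Request R7 ($25), Car 91→Request R4 ($46), Car 44→Request R2 ($60) — total 59+25+46+60 = $190.
Row-greedy (each driver in turn takes its best remaining request) gives $141, worse by 49.

Max total: $190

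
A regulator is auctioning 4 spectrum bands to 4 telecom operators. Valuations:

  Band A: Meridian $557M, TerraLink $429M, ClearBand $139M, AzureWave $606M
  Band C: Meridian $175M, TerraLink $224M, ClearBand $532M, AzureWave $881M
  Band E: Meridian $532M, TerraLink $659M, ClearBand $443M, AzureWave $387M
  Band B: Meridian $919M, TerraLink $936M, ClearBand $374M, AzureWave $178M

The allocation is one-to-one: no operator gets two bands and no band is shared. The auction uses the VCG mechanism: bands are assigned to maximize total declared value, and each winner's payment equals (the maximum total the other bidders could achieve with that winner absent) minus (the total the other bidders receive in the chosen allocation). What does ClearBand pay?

ClearBand pays $85M.

Efficient allocation: Meridian→Band A ($557M), TerraLink→Band B ($936M), ClearBand→Band E ($443M), AzureWave→Band C ($881M); total welfare W = $2817M.
ClearBand receives Band E at value $443M, so the others get W − 443 = $2374M.
Without ClearBand: best allocation of the remaining 3 bidders over all 4 bands is Meridian→Band B ($919M), TerraLink→Band E ($659M), AzureWave→Band C ($881M), total $2459M.
VCG payment = (others' best without ClearBand) − (others' welfare with ClearBand) = 2459 − 2374 = $85M.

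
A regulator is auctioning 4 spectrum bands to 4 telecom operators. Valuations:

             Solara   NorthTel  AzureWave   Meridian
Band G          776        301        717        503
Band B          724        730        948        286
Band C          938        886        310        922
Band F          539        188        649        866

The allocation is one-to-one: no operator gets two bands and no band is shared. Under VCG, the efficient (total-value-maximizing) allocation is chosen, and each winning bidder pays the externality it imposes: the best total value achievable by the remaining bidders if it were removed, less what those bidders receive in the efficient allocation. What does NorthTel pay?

Efficient allocation: Solara→Band G ($776M), NorthTel→Band C ($886M), AzureWave→Band B ($948M), Meridian→Band F ($866M); total welfare W = $3476M.
NorthTel receives Band C at value $886M, so the others get W − 886 = $2590M.
Without NorthTel: best allocation of the remaining 3 bidders over all 4 bands is Solara→Band C ($938M), AzureWave→Band B ($948M), Meridian→Band F ($866M), total $2752M.
VCG payment = (others' best without NorthTel) − (others' welfare with NorthTel) = 2752 − 2590 = $162M.

NorthTel pays $162M.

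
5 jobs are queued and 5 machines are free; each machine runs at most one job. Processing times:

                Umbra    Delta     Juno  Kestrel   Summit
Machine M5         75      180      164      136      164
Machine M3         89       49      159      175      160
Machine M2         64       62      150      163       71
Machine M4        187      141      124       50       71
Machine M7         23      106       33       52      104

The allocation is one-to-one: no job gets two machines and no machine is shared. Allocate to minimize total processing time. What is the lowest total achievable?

Min total: 278 min

Optimal: Umbra→Machine M5 (75 min), Delta→Machine M3 (49 min), Juno→Machine M7 (33 min), Kestrel→Machine M4 (50 min), Summit→Machine M2 (71 min) — total 75+49+33+50+71 = 278 min.
Min-entry greedy (repeatedly take the single cheapest remaining cell) gives 357 min, worse by 79.
Swapping Delta↔Summit (Delta→Machine M2 62 min, Summit→Machine M3 160 min) adds 102.
Checked against all permutations: 278 min is optimal.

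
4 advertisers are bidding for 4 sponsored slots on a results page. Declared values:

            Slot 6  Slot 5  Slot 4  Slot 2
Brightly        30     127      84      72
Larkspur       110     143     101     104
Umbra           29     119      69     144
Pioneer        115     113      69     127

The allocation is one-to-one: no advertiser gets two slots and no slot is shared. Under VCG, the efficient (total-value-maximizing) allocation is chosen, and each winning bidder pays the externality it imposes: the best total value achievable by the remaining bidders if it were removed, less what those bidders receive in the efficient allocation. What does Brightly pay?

Efficient allocation: Brightly→Slot 5 ($127), Larkspur→Slot 4 ($101), Umbra→Slot 2 ($144), Pioneer→Slot 6 ($115); total welfare W = $487.
Brightly receives Slot 5 at value $127, so the others get W − 127 = $360.
Without Brightly: best allocation of the remaining 3 bidders over all 4 slots is Larkspur→Slot 5 ($143), Umbra→Slot 2 ($144), Pioneer→Slot 6 ($115), total $402.
VCG payment = (others' best without Brightly) − (others' welfare with Brightly) = 402 − 360 = $42.

Brightly pays $42.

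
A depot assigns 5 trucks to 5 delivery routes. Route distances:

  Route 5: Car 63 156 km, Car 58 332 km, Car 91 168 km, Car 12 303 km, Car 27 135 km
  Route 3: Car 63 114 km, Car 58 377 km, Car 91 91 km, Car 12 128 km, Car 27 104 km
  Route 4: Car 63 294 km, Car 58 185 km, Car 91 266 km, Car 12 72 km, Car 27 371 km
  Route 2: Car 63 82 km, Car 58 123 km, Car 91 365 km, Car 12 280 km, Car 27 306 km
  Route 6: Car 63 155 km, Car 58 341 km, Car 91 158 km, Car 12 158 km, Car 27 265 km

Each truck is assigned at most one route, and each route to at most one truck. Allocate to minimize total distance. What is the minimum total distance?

Optimal: Car 63→Route 6 (155 km), Car 58→Route 2 (123 km), Car 91→Route 3 (91 km), Car 12→Route 4 (72 km), Car 27→Route 5 (135 km) — total 155+123+91+72+135 = 576 km.
Column-greedy (each route in turn goes to its cheapest remaining truck) gives 721 km, worse by 145.
Next-best assignment: Car 63→Route 3, Car 58→Route 2, Car 91→Route 6, Car 12→Route 4, Car 27→Route 5 = 602 km.

Minimum total: 576 km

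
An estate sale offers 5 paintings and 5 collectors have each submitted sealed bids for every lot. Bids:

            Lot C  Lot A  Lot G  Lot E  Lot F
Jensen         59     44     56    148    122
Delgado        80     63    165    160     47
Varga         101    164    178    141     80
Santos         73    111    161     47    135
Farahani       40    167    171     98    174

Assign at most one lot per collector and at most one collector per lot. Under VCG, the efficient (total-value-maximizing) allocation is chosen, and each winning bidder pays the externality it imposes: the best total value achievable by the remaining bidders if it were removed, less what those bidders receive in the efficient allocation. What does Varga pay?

Efficient allocation: Jensen→Lot E ($148), Delgado→Lot C ($80), Varga→Lot A ($164), Santos→Lot G ($161), Farahani→Lot F ($174); total welfare W = $727.
Varga receives Lot A at value $164, so the others get W − 164 = $563.
Without Varga: best allocation of the remaining 4 bidders over all 5 lots is Jensen→Lot E ($148), Delgado→Lot G ($165), Santos→Lot F ($135), Farahani→Lot A ($167), total $615.
VCG payment = (others' best without Varga) − (others' welfare with Varga) = 615 − 563 = $52.

Varga pays $52.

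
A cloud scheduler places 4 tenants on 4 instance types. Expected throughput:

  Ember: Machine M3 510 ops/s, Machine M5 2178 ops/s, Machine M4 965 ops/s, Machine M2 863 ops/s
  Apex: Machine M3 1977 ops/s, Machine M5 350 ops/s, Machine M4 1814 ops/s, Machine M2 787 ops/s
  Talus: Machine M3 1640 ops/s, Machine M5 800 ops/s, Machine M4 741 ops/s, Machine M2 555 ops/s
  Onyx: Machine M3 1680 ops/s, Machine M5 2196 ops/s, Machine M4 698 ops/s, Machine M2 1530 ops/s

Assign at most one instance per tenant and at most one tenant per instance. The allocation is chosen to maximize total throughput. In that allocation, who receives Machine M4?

Optimal: Ember→Machine M5 (2178 ops/s), Apex→Machine M4 (1814 ops/s), Talus→Machine M3 (1640 ops/s), Onyx→Machine M2 (1530 ops/s) — total 2178+1814+1640+1530 = 7162 ops/s.
Every other assignment is strictly worse.
Apex's own top instance is Machine M3 (1977 ops/s), but forcing Apex→Machine M3 and reassigning the rest optimally gives only 6426 ops/s — worse by 736.

Apex receives Machine M4.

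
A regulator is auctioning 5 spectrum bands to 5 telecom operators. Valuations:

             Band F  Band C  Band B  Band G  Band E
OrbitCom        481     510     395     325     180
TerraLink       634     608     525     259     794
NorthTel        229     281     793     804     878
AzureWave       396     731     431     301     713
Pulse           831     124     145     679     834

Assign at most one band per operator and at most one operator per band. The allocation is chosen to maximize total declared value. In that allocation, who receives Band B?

Optimal: OrbitCom→Band B ($395M), TerraLink→Band E ($794M), NorthTel→Band G ($804M), AzureWave→Band C ($731M), Pulse→Band F ($831M) — total 395+794+804+731+831 = $3555M.
Max-entry greedy (repeatedly take the single best remaining cell) gives $3290M, worse by 265.
Next-best assignment: OrbitCom→Band F, TerraLink→Band E, NorthTel→Band B, AzureWave→Band C, Pulse→Band G = $3478M.
OrbitCom's own top band is Band C ($510M), but forcing OrbitCom→Band C and reassigning the rest optimally gives only $3383M — worse by 172.

OrbitCom receives Band B.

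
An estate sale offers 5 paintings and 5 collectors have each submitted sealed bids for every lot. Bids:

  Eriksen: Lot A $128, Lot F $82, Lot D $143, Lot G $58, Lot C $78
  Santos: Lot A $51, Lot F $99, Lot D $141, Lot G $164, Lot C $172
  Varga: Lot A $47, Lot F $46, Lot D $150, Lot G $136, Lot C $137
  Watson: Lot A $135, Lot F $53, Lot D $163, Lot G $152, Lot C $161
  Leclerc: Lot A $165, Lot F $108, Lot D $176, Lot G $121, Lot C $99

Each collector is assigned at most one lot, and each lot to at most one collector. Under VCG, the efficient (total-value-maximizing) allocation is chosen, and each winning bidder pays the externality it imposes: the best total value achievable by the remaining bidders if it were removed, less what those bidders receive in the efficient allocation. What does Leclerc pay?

Leclerc pays $46.

Efficient allocation: Eriksen→Lot F ($82), Santos→Lot G ($164), Varga→Lot D ($150), Watson→Lot C ($161), Leclerc→Lot A ($165); total welfare W = $722.
Leclerc receives Lot A at value $165, so the others get W − 165 = $557.
Without Leclerc: best allocation of the remaining 4 bidders over all 5 lots is Eriksen→Lot A ($128), Santos→Lot G ($164), Varga→Lot D ($150), Watson→Lot C ($161), total $603.
VCG payment = (others' best without Leclerc) − (others' welfare with Leclerc) = 603 − 557 = $46.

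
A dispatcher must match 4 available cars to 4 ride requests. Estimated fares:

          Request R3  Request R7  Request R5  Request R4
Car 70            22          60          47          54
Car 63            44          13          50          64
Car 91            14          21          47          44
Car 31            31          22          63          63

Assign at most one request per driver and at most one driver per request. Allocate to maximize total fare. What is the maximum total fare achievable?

Maximum total: $214

Optimal: Car 70→Request R7 ($60), Car 63→Request R3 ($44), Car 91→Request R5 ($47), Car 31→Request R4 ($63) — total 60+44+47+63 = $214.
Column-greedy (each request in turn goes to its best remaining driver) gives $211, worse by 3.
Swapping Car 31↔Car 70 (Car 31→Request R7 $22, Car 70→Request R4 $54) loses 47.
Every other assignment is strictly worse.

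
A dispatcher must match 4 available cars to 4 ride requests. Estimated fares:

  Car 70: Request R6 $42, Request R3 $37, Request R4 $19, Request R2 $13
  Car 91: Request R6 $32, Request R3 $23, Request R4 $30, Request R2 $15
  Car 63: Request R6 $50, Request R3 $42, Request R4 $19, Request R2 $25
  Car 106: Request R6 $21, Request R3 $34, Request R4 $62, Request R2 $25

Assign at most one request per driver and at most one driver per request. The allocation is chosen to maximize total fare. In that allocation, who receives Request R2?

Car 91 receives Request R2.

This is a one-to-one assignment (maximum-weight bipartite matching).
Optimal: Car 70→Request R3 ($37), Car 91→Request R2 ($15), Car 63→Request R6 ($50), Car 106→Request R4 ($62) — total 37+15+50+62 = $164.
Row-greedy (each driver in turn takes its best remaining request) gives $139, worse by 25.
Swapping Car 63↔Car 106 (Car 63→Request R4 $19, Car 106→Request R6 $21) loses 72.
Car 91's own top request is Request R6 ($32), but forcing Car 91→Request R6 and reassigning the rest optimally gives only $156 — worse by 8.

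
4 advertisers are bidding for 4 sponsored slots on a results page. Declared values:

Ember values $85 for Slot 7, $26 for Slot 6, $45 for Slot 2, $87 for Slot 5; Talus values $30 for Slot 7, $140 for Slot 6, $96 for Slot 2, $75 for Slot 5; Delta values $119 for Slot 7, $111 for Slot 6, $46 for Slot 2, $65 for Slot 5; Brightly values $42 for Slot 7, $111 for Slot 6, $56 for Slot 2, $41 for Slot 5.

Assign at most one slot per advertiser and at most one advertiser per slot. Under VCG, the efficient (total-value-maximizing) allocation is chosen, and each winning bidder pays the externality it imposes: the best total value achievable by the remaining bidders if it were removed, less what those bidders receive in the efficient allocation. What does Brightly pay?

Brightly pays $44.

Efficient allocation: Ember→Slot 5 ($87), Talus→Slot 2 ($96), Delta→Slot 7 ($119), Brightly→Slot 6 ($111); total welfare W = $413.
Brightly receives Slot 6 at value $111, so the others get W − 111 = $302.
Without Brightly: best allocation of the remaining 3 bidders over all 4 slots is Ember→Slot 5 ($87), Talus→Slot 6 ($140), Delta→Slot 7 ($119), total $346.
VCG payment = (others' best without Brightly) − (others' welfare with Brightly) = 346 − 302 = $44.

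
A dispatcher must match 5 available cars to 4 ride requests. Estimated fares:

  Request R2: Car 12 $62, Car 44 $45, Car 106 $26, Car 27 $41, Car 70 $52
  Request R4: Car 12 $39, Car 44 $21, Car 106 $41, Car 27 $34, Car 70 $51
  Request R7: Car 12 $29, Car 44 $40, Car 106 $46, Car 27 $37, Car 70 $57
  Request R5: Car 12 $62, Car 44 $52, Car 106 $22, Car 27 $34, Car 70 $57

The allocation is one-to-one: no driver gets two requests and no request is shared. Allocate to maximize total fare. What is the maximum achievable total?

Optimal: Car 12→Request R2 ($62), Car 106→Request R4 ($41), Car 70→Request R7 ($57), Car 44→Request R5 ($52) — total 62+41+57+52 = $212.
Column-greedy (each request in turn goes to its best remaining driver) gives $211, worse by 1.
Next-best assignment: Car 12→Request R2, Car 70→Request R4, Car 106→Request R7, Car 44→Request R5 = $211.
Checked against all permutations: $212 is optimal.

Maximum total: $212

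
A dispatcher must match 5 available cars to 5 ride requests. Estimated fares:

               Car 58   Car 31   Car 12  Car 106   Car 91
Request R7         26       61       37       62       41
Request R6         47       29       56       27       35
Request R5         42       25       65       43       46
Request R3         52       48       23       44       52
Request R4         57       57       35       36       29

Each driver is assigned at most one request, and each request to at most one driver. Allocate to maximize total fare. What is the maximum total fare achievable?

Max total: $283

This is a one-to-one assignment (maximum-weight bipartite matching).
Optimal: Car 58→Request R6 ($47), Car 31→Request R4 ($57), Car 12→Request R5 ($65), Car 106→Request R7 ($62), Car 91→Request R3 ($52) — total 47+57+65+62+52 = $283.
Max-entry greedy (repeatedly take the single best remaining cell) gives $265, worse by 18.
No other one-to-one assignment exceeds $283.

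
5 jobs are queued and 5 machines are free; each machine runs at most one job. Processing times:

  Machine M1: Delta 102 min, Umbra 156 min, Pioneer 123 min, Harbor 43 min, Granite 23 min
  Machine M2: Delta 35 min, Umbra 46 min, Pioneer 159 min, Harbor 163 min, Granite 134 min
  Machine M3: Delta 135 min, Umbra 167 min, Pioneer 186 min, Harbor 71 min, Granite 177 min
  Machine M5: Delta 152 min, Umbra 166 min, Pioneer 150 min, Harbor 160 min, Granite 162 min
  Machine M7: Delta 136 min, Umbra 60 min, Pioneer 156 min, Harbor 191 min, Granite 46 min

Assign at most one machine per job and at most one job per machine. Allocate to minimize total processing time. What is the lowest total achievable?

This is a one-to-one assignment (minimum-cost bipartite matching).
Optimal: Delta→Machine M2 (35 min), Umbra→Machine M7 (60 min), Pioneer→Machine M5 (150 min), Harbor→Machine M3 (71 min), Granite→Machine M1 (23 min) — total 35+60+150+71+23 = 339 min.
Row-greedy (each job in turn takes its cheapest remaining machine) gives 451 min, worse by 112.
No other one-to-one assignment undercuts 339 min.

Min total: 339 min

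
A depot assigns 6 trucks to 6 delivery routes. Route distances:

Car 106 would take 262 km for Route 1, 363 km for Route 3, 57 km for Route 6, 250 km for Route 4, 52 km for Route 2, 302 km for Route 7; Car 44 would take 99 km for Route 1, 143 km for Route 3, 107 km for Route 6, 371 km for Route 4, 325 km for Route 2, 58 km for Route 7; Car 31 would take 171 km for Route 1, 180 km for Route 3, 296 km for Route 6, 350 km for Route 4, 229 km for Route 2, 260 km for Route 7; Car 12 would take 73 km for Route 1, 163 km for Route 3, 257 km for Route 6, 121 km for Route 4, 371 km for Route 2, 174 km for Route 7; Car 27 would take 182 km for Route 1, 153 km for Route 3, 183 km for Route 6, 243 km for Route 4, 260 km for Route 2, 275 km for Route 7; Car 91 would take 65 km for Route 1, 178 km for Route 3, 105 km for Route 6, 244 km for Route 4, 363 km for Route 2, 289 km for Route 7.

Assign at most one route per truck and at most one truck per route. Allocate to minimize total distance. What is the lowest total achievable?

Minimum total: 659 km

Treat this as an assignment problem: match each truck to one route.
Optimal: Car 106→Route 2 (52 km), Car 44→Route 7 (58 km), Car 31→Route 3 (180 km), Car 12→Route 4 (121 km), Car 27→Route 6 (183 km), Car 91→Route 1 (65 km) — total 52+58+180+121+183+65 = 659 km.
Column-greedy (each route in turn goes to its cheapest remaining truck) gives 890 km, worse by 231.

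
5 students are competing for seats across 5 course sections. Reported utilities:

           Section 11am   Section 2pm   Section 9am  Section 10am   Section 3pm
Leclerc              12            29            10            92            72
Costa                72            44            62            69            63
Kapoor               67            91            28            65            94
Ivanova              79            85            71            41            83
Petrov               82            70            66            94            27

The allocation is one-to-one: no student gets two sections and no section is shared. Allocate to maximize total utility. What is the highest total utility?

Max total: 415 points

Optimal: Leclerc→Section 10am (92 points), Costa→Section 9am (62 points), Kapoor→Section 3pm (94 points), Ivanova→Section 2pm (85 points), Petrov→Section 11am (82 points) — total 92+62+94+85+82 = 415 points.
Max-entry greedy (repeatedly take the single best remaining cell) gives 355 points, worse by 60.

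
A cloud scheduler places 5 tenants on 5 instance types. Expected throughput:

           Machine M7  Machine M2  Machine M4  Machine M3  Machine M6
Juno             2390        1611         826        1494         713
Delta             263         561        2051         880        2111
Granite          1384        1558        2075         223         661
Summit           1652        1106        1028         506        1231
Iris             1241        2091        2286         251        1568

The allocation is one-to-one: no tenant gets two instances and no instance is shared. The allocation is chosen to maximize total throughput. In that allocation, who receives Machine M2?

Iris receives Machine M2.

Treat this as an assignment problem: match each tenant to one instance.
Optimal: Juno→Machine M3 (1494 ops/s), Delta→Machine M6 (2111 ops/s), Granite→Machine M4 (2075 ops/s), Summit→Machine M7 (1652 ops/s), Iris→Machine M2 (2091 ops/s) — total 1494+2111+2075+1652+2091 = 9423 ops/s.
Row-greedy (each tenant in turn takes its best remaining instance) gives 7933 ops/s, worse by 1490.
Iris's own top instance is Machine M4 (2286 ops/s), but forcing Iris→Machine M4 and reassigning the rest optimally gives only 9101 ops/s — worse by 322.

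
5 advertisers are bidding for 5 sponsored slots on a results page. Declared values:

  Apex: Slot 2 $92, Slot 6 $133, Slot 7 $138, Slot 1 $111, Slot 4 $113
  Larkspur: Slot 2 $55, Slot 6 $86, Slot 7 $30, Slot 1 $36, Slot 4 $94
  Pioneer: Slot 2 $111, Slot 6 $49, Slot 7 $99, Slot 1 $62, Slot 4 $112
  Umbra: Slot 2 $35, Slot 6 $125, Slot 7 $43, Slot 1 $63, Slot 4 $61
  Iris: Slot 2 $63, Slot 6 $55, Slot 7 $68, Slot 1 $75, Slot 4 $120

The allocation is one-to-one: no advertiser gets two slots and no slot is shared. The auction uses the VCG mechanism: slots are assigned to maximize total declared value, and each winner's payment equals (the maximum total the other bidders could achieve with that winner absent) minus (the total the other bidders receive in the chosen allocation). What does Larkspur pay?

Larkspur pays $45.

Efficient allocation: Apex→Slot 7 ($138), Larkspur→Slot 4 ($94), Pioneer→Slot 2 ($111), Umbra→Slot 6 ($125), Iris→Slot 1 ($75); total welfare W = $543.
Larkspur receives Slot 4 at value $94, so the others get W − 94 = $449.
Without Larkspur: best allocation of the remaining 4 bidders over all 5 slots is Apex→Slot 7 ($138), Pioneer→Slot 2 ($111), Umbra→Slot 6 ($125), Iris→Slot 4 ($120), total $494.
VCG payment = (others' best without Larkspur) − (others' welfare with Larkspur) = 494 − 449 = $45.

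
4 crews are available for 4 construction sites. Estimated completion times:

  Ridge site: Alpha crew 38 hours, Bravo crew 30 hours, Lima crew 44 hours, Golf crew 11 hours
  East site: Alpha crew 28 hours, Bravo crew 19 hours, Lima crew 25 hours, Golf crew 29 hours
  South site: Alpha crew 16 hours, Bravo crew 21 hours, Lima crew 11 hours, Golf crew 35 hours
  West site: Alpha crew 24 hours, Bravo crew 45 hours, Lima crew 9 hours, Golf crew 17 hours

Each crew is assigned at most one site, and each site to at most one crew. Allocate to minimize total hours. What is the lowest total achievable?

Minimum total: 55 hours

Optimal: Alpha crew→South site (16 hours), Bravo crew→East site (19 hours), Lima crew→West site (9 hours), Golf crew→Ridge site (11 hours) — total 16+19+9+11 = 55 hours.
Column-greedy (each site in turn goes to its cheapest remaining crew) gives 65 hours, worse by 10.
Swapping Alpha crew↔Lima crew (Alpha crew→West site 24 hours, Lima crew→South site 11 hours) adds 10.
No other one-to-one assignment undercuts 55 hours.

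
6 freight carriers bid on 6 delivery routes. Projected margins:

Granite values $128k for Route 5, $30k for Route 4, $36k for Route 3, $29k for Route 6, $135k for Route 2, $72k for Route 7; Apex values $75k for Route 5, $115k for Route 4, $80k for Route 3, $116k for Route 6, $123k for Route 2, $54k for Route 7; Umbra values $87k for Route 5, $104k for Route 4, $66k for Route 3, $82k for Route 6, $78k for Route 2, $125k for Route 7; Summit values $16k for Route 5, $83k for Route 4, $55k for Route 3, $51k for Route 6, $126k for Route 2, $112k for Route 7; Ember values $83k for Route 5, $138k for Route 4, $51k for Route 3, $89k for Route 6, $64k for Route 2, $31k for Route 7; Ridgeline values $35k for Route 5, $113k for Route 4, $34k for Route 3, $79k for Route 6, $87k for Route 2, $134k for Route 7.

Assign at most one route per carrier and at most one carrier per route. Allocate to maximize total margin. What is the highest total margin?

Max total: $708k

This is a one-to-one assignment (maximum-weight bipartite matching).
Optimal: Granite→Route 5 ($128k), Apex→Route 6 ($116k), Umbra→Route 3 ($66k), Summit→Route 2 ($126k), Ember→Route 4 ($138k), Ridgeline→Route 7 ($134k) — total 128+116+66+126+138+134 = $708k.
Row-greedy (each carrier in turn takes its best remaining route) gives $576k, worse by 132.
Every other assignment is strictly worse.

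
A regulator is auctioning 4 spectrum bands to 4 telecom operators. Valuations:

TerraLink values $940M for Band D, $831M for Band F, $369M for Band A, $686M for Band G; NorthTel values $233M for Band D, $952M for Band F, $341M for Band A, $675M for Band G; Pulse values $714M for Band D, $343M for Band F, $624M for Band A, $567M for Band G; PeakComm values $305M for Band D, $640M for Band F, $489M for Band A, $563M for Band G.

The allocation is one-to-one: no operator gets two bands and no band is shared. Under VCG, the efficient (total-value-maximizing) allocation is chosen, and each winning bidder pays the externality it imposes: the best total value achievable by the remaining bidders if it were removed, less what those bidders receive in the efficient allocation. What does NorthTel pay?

NorthTel pays $77M.

Efficient allocation: TerraLink→Band D ($940M), NorthTel→Band F ($952M), Pulse→Band A ($624M), PeakComm→Band G ($563M); total welfare W = $3079M.
NorthTel receives Band F at value $952M, so the others get W − 952 = $2127M.
Without NorthTel: best allocation of the remaining 3 bidders over all 4 bands is TerraLink→Band D ($940M), Pulse→Band A ($624M), PeakComm→Band F ($640M), total $2204M.
VCG payment = (others' best without NorthTel) − (others' welfare with NorthTel) = 2204 − 2127 = $77M.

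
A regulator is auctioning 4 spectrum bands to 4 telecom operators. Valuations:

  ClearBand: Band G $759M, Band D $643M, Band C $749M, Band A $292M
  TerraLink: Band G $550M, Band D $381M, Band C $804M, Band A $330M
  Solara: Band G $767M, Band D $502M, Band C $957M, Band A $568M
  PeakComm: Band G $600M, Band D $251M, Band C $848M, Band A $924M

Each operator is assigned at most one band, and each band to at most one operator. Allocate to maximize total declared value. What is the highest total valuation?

Max total: $3138M

Treat this as an assignment problem: match each operator to one band.
Optimal: ClearBand→Band D ($643M), TerraLink→Band C ($804M), Solara→Band G ($767M), PeakComm→Band A ($924M) — total 643+804+767+924 = $3138M.
Row-greedy (each operator in turn takes its best remaining band) gives $2382M, worse by 756.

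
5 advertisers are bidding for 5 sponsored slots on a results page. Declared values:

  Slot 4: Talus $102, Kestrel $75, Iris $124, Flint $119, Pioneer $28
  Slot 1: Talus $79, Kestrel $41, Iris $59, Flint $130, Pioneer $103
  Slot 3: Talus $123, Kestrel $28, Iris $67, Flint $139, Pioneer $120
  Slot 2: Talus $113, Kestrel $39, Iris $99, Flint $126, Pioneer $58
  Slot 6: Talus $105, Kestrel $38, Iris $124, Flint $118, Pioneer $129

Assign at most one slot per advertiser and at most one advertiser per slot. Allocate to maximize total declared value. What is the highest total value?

Max total: $562

This is the linear assignment problem.
Optimal: Talus→Slot 2 ($113), Kestrel→Slot 4 ($75), Iris→Slot 6 ($124), Flint→Slot 1 ($130), Pioneer→Slot 3 ($120) — total 113+75+124+130+120 = $562.
Row-greedy (each advertiser in turn takes its best remaining slot) gives $510, worse by 52.
Swapping Flint↔Talus (Flint→Slot 2 $126, Talus→Slot 1 $79) loses 38.
No other one-to-one assignment exceeds $562.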